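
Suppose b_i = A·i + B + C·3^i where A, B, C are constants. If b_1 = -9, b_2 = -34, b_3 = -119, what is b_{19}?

The three given values yield: A + B + 3C = -9; 2A + B + 9C = -34; 3A + B + 27C = -119.
Subtracting the first from the second: A + 6C = -25.
Subtracting the second from the third: A + 18C = -85.
Solving: C = -5, A = 5, then B = 1.
Hence b_{19} = 5·19 + 1 + (-5)·1162261467 = -5811307239.

-5811307239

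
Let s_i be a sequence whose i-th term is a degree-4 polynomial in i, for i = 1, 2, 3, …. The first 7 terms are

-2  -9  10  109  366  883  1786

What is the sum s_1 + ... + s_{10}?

1st diffs: -7, 19, 99, 257, 517, 903.
2nd diffs: 26, 80, 158, 260, 386.
3rd diffs: 54, 78, 102, 126.
4th diffs: 24, 24, 24 (constant).
So s_i = i^4 - i^3 - 6i^2 + 3i + 1.
Continuing: 3225, 5374, 8431.
Summing i = 1..10 (10 terms) gives 20173.

20173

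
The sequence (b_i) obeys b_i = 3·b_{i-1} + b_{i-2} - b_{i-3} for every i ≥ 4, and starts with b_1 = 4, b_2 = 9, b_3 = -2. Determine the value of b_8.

-435

Step forward from the initial values:
b_4 = -1; b_5 = -14; b_6 = -41; b_7 = -136; b_8 = -435.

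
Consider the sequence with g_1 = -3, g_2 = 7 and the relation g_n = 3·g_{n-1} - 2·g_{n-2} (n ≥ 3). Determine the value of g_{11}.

Compute successive terms:
g_3 = 27  g_4 = 67  g_5 = 147  g_6 = 307  g_7 = 627  g_8 = 1267  g_9 = 2547  g_{10} = 5107  g_{11} = 10227.
(Characteristic roots are 2 and 1.)

10227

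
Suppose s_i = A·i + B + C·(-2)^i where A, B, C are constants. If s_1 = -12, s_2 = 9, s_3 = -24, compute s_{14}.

49185

At i = 1, 2, 3: A + B - 2C = -12; 2A + B + 4C = 9; 3A + B - 8C = -24.
Subtracting the first from the second: A + 6C = 21.
Subtracting the second from the third: A - 12C = -33.
Solving: C = 3, A = 3, then B = -9.
Hence s_{14} = 3·14 + (-9) + 3·16384 = 49185.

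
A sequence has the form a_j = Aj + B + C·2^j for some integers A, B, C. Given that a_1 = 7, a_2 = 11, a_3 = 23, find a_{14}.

65483

Write the equations: A + B + 2C = 7; 2A + B + 4C = 11; 3A + B + 8C = 23.
Subtracting the first from the second: A + 2C = 4.
Subtracting the second from the third: A + 4C = 12.
Solving: C = 4, A = -4, then B = 3.
Hence a_{14} = -4·14 + 3 + 4·16384 = 65483.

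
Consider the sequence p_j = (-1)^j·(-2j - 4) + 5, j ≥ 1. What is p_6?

(-1)^6 = 1; -2j - 4 at j=6 is -16; so p_6 = -11.

-11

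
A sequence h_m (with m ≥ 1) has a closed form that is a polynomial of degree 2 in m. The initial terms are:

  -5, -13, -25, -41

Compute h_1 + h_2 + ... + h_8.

1st diffs: -8, -12, -16.
2nd diffs: -4, -4 (constant).
Newton forward-difference form: h_m = -5 + (-8)·C(m-1,1) + (-4)·C(m-1,2).
Continuing: -61, -85, -113, -145.
Summing m = 1..8 (8 terms) gives -488.

-488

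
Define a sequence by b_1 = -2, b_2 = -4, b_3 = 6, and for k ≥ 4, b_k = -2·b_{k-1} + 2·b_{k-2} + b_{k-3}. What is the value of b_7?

366

Applying the relation repeatedly:
b_4 = -22, b_5 = 52, b_6 = -142, b_7 = 366.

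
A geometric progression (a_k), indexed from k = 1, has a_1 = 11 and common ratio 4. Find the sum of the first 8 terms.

240295

a_k = 11·4^(k-1).
S = 11·(4^8 - 1)/(4 - 1) = 11·(65536 - 1)/(3) = 240295.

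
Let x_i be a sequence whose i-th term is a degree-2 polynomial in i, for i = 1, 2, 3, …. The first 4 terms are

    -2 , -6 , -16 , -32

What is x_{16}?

1st diffs: -4, -10, -16.
2nd diffs: -6, -6 (constant).
Newton forward-difference form: x_i = -2 + (-4)·C(i-1,1) + (-6)·C(i-1,2).
At i = 16: i-1 = 15, so x_{16} = -2 - 60 - 630 = -692.

-692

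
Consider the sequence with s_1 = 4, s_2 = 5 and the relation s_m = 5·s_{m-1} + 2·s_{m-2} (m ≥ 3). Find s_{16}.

101230268935

Iterate the recurrence:
s_3 = 33  s_4 = 175  s_5 = 941  …  s_{13} = 652881181  s_{14} = 3507461375  s_{15} = 18843069237  s_{16} = 101230268935.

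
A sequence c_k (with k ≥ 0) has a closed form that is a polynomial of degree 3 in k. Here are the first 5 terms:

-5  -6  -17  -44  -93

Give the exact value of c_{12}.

1st diffs: -1, -11, -27, -49.
2nd diffs: -10, -16, -22.
3rd diffs: -6, -6 (constant).
Newton forward-difference form: c_k = -5 + (-1)·C(k,1) + (-10)·C(k,2) + (-6)·C(k,3).
At k = 12: k = 12, so c_{12} = -5 - 12 - 660 - 1320 = -1997.

-1997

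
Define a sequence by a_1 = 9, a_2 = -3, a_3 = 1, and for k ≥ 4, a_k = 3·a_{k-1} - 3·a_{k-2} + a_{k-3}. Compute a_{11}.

609

Compute successive terms:
a_4 = 21  a_5 = 57  a_6 = 109  a_7 = 177  a_8 = 261  a_9 = 361  a_{10} = 477  a_{11} = 609.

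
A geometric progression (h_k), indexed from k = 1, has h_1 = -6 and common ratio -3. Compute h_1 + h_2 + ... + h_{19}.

h_k = (-6)·(-3)^(k-1).
S = (-6)·((-3)^19 - 1)/(-3 - 1) = (-6)·(-1162261467 - 1)/(-4) = -1743392202.

-1743392202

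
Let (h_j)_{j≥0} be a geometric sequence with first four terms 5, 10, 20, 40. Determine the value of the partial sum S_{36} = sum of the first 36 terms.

343597383675

Common ratio r = 2.
h_j = 5·2^(j-0).
S = 5·(2^36 - 1)/(2 - 1) = 5·(68719476736 - 1)/(1) = 343597383675.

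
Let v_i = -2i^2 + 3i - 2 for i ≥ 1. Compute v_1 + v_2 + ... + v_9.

-453

Over i = 1..9: Σi = 45, Σi² = 285.
Total = (-2)·285 + (3)·45 + (-2)·9 = -453.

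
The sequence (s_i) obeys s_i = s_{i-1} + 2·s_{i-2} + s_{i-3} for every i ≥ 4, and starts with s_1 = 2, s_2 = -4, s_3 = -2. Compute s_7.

-74

Step forward from the initial values:
s_4 = -8;  s_5 = -16;  s_6 = -34;  s_7 = -74.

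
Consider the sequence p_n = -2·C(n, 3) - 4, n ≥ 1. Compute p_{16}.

C(16, 3) = 560, so p_{16} = -1124.

-1124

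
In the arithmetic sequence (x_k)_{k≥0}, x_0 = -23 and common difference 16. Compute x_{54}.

841

x_k = -23 + (k - 0)·16.
x_{54} = -23 + 54·16 = 841.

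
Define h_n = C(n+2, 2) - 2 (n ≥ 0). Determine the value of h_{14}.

C(16, 2) = 120, so h_{14} = 118.

118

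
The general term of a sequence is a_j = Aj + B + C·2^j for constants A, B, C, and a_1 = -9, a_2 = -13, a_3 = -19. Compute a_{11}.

-2075

At j = 1, 2, 3: A + B + 2C = -9; 2A + B + 4C = -13; 3A + B + 8C = -19.
Subtracting the first from the second: A + 2C = -4.
Subtracting the second from the third: A + 4C = -6.
Solving: C = -1, A = -2, then B = -5.
Therefore a_{11} = -22 + (-5) + (-1)·2048 = -2075.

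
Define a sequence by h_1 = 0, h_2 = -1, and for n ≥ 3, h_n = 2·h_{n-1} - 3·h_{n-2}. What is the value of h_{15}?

h_3 = -2;  h_4 = -1;  h_5 = 4;  …;  h_{12} = 263;  h_{13} = 460;  h_{14} = 131;  h_{15} = -1118.

-1118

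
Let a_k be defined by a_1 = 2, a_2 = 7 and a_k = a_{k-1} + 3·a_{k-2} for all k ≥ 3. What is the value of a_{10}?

Compute successive terms:
a_3 = 13, a_4 = 34, a_5 = 73, a_6 = 175, a_7 = 394, a_8 = 919, a_9 = 2101, a_{10} = 4858.

4858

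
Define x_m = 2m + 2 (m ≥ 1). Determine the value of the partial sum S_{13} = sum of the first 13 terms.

208

Over m = 1..13: Σm = 91.
Total = (2)·91 + (2)·13 = 208.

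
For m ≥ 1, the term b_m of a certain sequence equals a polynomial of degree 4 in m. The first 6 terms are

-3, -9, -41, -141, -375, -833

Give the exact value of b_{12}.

1st diffs: -6, -32, -100, -234, -458.
2nd diffs: -26, -68, -134, -224.
3rd diffs: -42, -66, -90.
4th diffs: -24, -24 (constant).
Newton forward-difference form: b_m = -3 + (-6)·C(m-1,1) + (-26)·C(m-1,2) + (-42)·C(m-1,3) + (-24)·C(m-1,4).
At m = 12: m-1 = 11, so b_{12} = -3 - 66 - 1430 - 6930 - 7920 = -16349.

-16349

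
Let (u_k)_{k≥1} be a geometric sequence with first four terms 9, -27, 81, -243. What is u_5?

729

Common ratio r = -3.
u_k = 9·(-3)^(k-1).
u_5 = 9·(-3)^4 = 729.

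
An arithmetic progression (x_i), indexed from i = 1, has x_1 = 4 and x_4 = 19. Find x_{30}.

Common difference d = (19 - 4) / (4 - 1) = 5.
x_i = 4 + (i - 1)·5.
x_{30} = 4 + 29·5 = 149.

149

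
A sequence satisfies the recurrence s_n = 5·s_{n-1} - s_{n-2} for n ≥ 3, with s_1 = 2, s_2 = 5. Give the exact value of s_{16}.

16098445550

s_3 = 23; s_4 = 110; s_5 = 527; …; s_{13} = 146361602; s_{14} = 701260565; s_{15} = 3359941223; s_{16} = 16098445550.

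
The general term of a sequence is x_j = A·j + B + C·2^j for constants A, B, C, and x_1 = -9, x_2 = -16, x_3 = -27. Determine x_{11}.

-4131

Write the equations: A + B + 2C = -9; 2A + B + 4C = -16; 3A + B + 8C = -27.
Subtracting the first from the second: A + 2C = -7.
Subtracting the second from the third: A + 4C = -11.
Solving: C = -2, A = -3, then B = -2.
Therefore x_{11} = -33 + (-2) + (-2)·2048 = -4131.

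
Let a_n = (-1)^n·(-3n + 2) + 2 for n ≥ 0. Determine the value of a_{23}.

(-1)^23 = -1; -3n + 2 at n=23 is -67; so a_{23} = 69.

69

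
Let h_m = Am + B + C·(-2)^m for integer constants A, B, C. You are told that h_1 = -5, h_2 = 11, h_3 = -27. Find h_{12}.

The three given values yield: A + B - 2C = -5; 2A + B + 4C = 11; 3A + B - 8C = -27.
Subtracting the first from the second: A + 6C = 16.
Subtracting the second from the third: A - 12C = -38.
Solving: C = 3, A = -2, then B = 3.
Therefore h_{12} = -24 + 3 + 3·4096 = 12267.

12267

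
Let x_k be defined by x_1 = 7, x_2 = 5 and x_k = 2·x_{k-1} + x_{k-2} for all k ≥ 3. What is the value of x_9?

3223

Iterate the recurrence:
x_3 = 17;  x_4 = 39;  x_5 = 95;  x_6 = 229;  x_7 = 553;  x_8 = 1335;  x_9 = 3223.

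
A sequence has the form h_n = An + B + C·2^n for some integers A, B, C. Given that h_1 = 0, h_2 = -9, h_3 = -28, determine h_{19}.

-2621412

Plug in n = 1, 2, 3: A + B + 2C = 0; 2A + B + 4C = -9; 3A + B + 8C = -28.
Subtracting the first from the second: A + 2C = -9.
Subtracting the second from the third: A + 4C = -19.
Solving: C = -5, A = 1, then B = 9.
Therefore h_{19} = 19 + 9 + (-5)·524288 = -2621412.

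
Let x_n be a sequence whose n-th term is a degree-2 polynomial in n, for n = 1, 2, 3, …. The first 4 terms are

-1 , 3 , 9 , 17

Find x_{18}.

1st diffs: 4, 6, 8.
2nd diffs: 2, 2 (constant).
So x_n = n^2 + n - 3.
Evaluating at n = 18 gives x_{18} = 339.

339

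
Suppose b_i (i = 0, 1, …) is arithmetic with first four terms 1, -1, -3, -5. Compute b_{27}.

Common difference d = -2.
b_i = 1 + (i - 0)·(-2).
b_{27} = 1 + 27·(-2) = -53.

-53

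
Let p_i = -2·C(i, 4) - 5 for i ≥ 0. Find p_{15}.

-2735

C(15, 4) = 1365, so p_{15} = -2735.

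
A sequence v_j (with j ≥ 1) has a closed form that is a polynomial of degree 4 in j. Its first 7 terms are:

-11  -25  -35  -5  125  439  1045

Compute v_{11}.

1st diffs: -14, -10, 30, 130, 314, 606.
2nd diffs: 4, 40, 100, 184, 292.
3rd diffs: 36, 60, 84, 108.
4th diffs: 24, 24, 24 (constant).
Newton forward-difference form: v_j = -11 + (-14)·C(j-1,1) + 4·C(j-1,2) + 36·C(j-1,3) + 24·C(j-1,4).
At j = 11: j-1 = 10, so v_{11} = -11 - 140 + 180 + 4320 + 5040 = 9389.

9389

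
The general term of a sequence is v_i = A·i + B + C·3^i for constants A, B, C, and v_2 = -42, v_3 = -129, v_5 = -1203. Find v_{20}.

-17433921948

Write the equations: 2A + B + 9C = -42; 3A + B + 27C = -129; 5A + B + 243C = -1203.
Subtracting the first from the second: A + 18C = -87.
Subtracting the second from the third: 2A + 216C = -1074.
Solving: C = -5, A = 3, then B = -3.
So v_i = 3·i + (-3) + (-5)·3^i; at i=20 this is -17433921948.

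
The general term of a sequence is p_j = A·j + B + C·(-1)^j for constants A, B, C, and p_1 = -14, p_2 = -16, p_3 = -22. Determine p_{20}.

-88

The three given values yield: A + B - C = -14; 2A + B + C = -16; 3A + B - C = -22.
Subtracting the first from the second: A + 2C = -2.
Subtracting the second from the third: A - 2C = -6.
Solving: C = 1, A = -4, then B = -9.
So p_j = -4·j + (-9) + 1·(-1)^j; at j=20 this is -88.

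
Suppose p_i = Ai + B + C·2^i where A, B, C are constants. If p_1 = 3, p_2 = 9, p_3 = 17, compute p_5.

Write the equations: A + B + 2C = 3; 2A + B + 4C = 9; 3A + B + 8C = 17.
Subtracting the first from the second: A + 2C = 6.
Subtracting the second from the third: A + 4C = 8.
Solving: C = 1, A = 4, then B = -3.
So p_i = 4·i + (-3) + 1·2^i; at i=5 this is 49.

49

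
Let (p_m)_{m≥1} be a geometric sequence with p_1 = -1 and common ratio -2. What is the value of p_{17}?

p_m = (-1)·(-2)^(m-1).
p_{17} = (-1)·(-2)^16 = -65536.

-65536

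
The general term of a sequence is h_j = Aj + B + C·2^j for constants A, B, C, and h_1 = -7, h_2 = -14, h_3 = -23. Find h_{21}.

-2097257

At j = 1, 2, 3: A + B + 2C = -7; 2A + B + 4C = -14; 3A + B + 8C = -23.
Subtracting the first from the second: A + 2C = -7.
Subtracting the second from the third: A + 4C = -9.
Solving: C = -1, A = -5, then B = 0.
Hence h_{21} = -5·21 + 0 + (-1)·2097152 = -2097257.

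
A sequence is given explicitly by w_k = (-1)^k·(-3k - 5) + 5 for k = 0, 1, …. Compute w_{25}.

(-1)^25 = -1; -3k - 5 at k=25 is -80; so w_{25} = 85.

85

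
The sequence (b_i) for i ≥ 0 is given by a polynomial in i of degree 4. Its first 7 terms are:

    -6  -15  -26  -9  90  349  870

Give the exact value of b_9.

1st diffs: -9, -11, 17, 99, 259, 521.
2nd diffs: -2, 28, 82, 160, 262.
3rd diffs: 30, 54, 78, 102.
4th diffs: 24, 24, 24 (constant).
Newton forward-difference form: b_i = -6 + (-9)·C(i,1) + (-2)·C(i,2) + 30·C(i,3) + 24·C(i,4).
At i = 9: i = 9, so b_9 = -6 - 81 - 72 + 2520 + 3024 = 5385.

5385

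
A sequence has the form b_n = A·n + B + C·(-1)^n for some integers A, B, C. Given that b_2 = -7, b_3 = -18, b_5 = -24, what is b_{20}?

-61

Plug in n = 2, 3, 5: 2A + B + C = -7; 3A + B - C = -18; 5A + B - C = -24.
Subtracting the first from the second: A - 2C = -11.
Subtracting the second from the third: 2A = -6.
Solving: C = 4, A = -3, then B = -5.
So b_n = -3·n + (-5) + 4·(-1)^n; at n=20 this is -61.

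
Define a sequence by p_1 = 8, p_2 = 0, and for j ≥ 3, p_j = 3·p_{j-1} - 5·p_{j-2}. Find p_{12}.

-66120

Compute successive terms:
p_3 = -40, p_4 = -120, p_5 = -160, p_6 = 120, p_7 = 1160, p_8 = 2880, p_9 = 2840, p_{10} = -5880, p_{11} = -31840, p_{12} = -66120.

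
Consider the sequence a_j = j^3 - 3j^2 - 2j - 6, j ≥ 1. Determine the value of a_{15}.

2664

a_{15} = 1·15^3 - 3·15^2 - 2·15 - 6 = 2664.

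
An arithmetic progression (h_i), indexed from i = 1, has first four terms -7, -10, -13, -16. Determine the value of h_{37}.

Common difference d = -3.
h_i = -7 + (i - 1)·(-3).
h_{37} = -7 + 36·(-3) = -115.

-115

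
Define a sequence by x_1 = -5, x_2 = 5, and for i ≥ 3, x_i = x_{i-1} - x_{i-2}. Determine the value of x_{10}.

x_3 = 10;  x_4 = 5;  x_5 = -5;  x_6 = -10;  x_7 = -5;  x_8 = 5;  x_9 = 10;  x_{10} = 5.

5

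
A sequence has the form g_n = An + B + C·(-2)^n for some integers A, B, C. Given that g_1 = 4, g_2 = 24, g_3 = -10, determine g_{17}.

Plug in n = 1, 2, 3: A + B - 2C = 4; 2A + B + 4C = 24; 3A + B - 8C = -10.
Subtracting the first from the second: A + 6C = 20.
Subtracting the second from the third: A - 12C = -34.
Solving: C = 3, A = 2, then B = 8.
Therefore g_{17} = 34 + 8 + 3·(-131072) = -393174.

-393174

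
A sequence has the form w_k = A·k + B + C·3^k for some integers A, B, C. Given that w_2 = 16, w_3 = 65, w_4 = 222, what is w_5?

703

At k = 2, 3, 4: 2A + B + 9C = 16; 3A + B + 27C = 65; 4A + B + 81C = 222.
Subtracting the first from the second: A + 18C = 49.
Subtracting the second from the third: A + 54C = 157.
Solving: C = 3, A = -5, then B = -1.
So w_k = -5·k + (-1) + 3·3^k; at k=5 this is 703.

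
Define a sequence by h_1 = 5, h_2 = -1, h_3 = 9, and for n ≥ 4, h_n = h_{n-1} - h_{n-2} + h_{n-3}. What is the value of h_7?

Compute successive terms:
h_4 = 15;  h_5 = 5;  h_6 = -1;  h_7 = 9.

9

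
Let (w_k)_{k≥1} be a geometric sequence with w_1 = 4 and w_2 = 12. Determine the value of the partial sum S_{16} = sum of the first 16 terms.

Common ratio r = 3.
w_k = 4·3^(k-1).
S = 4·(3^16 - 1)/(3 - 1) = 4·(43046721 - 1)/(2) = 86093440.

86093440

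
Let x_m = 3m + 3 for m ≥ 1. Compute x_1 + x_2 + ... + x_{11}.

231

Over m = 1..11: Σm = 66.
Total = (3)·66 + (3)·11 = 231.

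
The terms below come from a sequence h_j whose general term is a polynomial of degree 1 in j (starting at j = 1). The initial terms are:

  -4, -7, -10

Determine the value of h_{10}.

1st diffs: -3, -3 (constant).
So h_j = -3j - 1.
Evaluating at j = 10 gives h_{10} = -31.

-31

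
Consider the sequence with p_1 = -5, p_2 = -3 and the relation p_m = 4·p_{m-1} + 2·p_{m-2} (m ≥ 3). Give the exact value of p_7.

p_3 = -22, p_4 = -94, p_5 = -420, p_6 = -1868, p_7 = -8312.

-8312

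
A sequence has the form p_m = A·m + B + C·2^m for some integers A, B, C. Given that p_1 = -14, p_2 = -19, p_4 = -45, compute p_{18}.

-524315

The three given values yield: A + B + 2C = -14; 2A + B + 4C = -19; 4A + B + 16C = -45.
Subtracting the first from the second: A + 2C = -5.
Subtracting the second from the third: 2A + 12C = -26.
Solving: C = -2, A = -1, then B = -9.
So p_m = -1·m + (-9) + (-2)·2^m; at m=18 this is -524315.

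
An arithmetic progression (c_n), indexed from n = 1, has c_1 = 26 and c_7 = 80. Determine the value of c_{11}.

Common difference d = (80 - 26) / (7 - 1) = 9.
c_n = 26 + (n - 1)·9.
c_{11} = 26 + 10·9 = 116.

116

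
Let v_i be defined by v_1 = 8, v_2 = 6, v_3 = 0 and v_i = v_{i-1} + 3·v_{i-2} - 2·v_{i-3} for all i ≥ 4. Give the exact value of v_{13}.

Step forward from the initial values:
v_4 = 2, v_5 = -10, v_6 = -4, v_7 = -38, v_8 = -30, v_9 = -136, v_{10} = -150, v_{11} = -498, v_{12} = -676, v_{13} = -1870.

-1870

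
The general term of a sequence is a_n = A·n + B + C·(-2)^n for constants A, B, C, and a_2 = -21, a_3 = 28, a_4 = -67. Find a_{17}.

The three given values yield: 2A + B + 4C = -21; 3A + B - 8C = 28; 4A + B + 16C = -67.
Subtracting the first from the second: A - 12C = 49.
Subtracting the second from the third: A + 24C = -95.
Solving: C = -4, A = 1, then B = -7.
Hence a_{17} = 1·17 + (-7) + (-4)·(-131072) = 524298.

524298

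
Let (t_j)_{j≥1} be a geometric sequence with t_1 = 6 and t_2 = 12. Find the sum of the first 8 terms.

Common ratio r = 2.
t_j = 6·2^(j-1).
S = 6·(2^8 - 1)/(2 - 1) = 6·(256 - 1)/(1) = 1530.

1530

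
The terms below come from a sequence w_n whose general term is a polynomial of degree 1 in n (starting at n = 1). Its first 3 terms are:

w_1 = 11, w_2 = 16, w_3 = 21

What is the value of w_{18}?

96

1st diffs: 5, 5 (constant).
So w_n = 5n + 6.
Evaluating at n = 18 gives w_{18} = 96.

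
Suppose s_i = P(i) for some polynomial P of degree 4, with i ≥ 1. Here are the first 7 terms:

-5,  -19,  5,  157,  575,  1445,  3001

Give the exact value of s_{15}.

84065

1st diffs: -14, 24, 152, 418, 870, 1556.
2nd diffs: 38, 128, 266, 452, 686.
3rd diffs: 90, 138, 186, 234.
4th diffs: 48, 48, 48 (constant).
Newton forward-difference form: s_i = -5 + (-14)·C(i-1,1) + 38·C(i-1,2) + 90·C(i-1,3) + 48·C(i-1,4).
At i = 15: i-1 = 14, so s_{15} = -5 - 196 + 3458 + 32760 + 48048 = 84065.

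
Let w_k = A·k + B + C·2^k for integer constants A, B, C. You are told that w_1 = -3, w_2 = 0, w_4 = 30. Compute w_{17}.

393159

At k = 1, 2, 4: A + B + 2C = -3; 2A + B + 4C = 0; 4A + B + 16C = 30.
Subtracting the first from the second: A + 2C = 3.
Subtracting the second from the third: 2A + 12C = 30.
Solving: C = 3, A = -3, then B = -6.
So w_k = -3·k + (-6) + 3·2^k; at k=17 this is 393159.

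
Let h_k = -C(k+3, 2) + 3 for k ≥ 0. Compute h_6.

-33

C(9, 2) = 36, so h_6 = -33.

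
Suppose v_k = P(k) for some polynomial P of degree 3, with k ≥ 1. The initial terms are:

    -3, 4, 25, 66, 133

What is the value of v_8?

1st diffs: 7, 21, 41, 67.
2nd diffs: 14, 20, 26.
3rd diffs: 6, 6 (constant).
Newton forward-difference form: v_k = -3 + 7·C(k-1,1) + 14·C(k-1,2) + 6·C(k-1,3).
At k = 8: k-1 = 7, so v_8 = -3 + 49 + 294 + 210 = 550.

550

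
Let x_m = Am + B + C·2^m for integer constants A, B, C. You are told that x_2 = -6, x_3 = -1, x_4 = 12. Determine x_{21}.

4194233

Plug in m = 2, 3, 4: 2A + B + 4C = -6; 3A + B + 8C = -1; 4A + B + 16C = 12.
Subtracting the first from the second: A + 4C = 5.
Subtracting the second from the third: A + 8C = 13.
Solving: C = 2, A = -3, then B = -8.
So x_m = -3·m + (-8) + 2·2^m; at m=21 this is 4194233.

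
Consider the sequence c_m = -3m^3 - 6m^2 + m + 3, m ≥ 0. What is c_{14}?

c_{14} = -3·14^3 - 6·14^2 + 1·14 + 3 = -9391.

-9391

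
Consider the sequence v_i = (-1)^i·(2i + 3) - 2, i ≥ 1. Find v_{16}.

(-1)^16 = 1; 2i + 3 at i=16 is 35; so v_{16} = 33.

33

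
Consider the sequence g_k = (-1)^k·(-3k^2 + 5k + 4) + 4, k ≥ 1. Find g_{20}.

(-1)^20 = 1; -3k^2 + 5k + 4 at k=20 is -1096; so g_{20} = -1092.

-1092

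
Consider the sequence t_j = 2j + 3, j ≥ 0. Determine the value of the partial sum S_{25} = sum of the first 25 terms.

675

Over j = 0..24: Σj = 300.
Total = (2)·300 + (3)·25 = 675.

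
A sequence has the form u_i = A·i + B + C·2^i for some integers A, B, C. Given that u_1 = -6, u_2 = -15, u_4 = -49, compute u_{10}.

The three given values yield: A + B + 2C = -6; 2A + B + 4C = -15; 4A + B + 16C = -49.
Subtracting the first from the second: A + 2C = -9.
Subtracting the second from the third: 2A + 12C = -34.
Solving: C = -2, A = -5, then B = 3.
Hence u_{10} = -5·10 + 3 + (-2)·1024 = -2095.

-2095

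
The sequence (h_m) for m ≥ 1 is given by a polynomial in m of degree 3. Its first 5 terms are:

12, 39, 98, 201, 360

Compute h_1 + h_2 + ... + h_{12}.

1st diffs: 27, 59, 103, 159.
2nd diffs: 32, 44, 56.
3rd diffs: 12, 12 (constant).
So h_m = 2m^3 + 4m^2 + m + 5.
Continuing: …, 587, 894, 1293, 1796, …, h_{12} = 4049.
Summing m = 1..12 (12 terms) gives 14906.

14906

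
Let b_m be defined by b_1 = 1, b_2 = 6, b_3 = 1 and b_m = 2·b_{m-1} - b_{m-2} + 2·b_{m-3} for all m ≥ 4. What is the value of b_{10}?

b_4 = -2; b_5 = 7; b_6 = 18; b_7 = 25; b_8 = 46; b_9 = 103; b_{10} = 210.

210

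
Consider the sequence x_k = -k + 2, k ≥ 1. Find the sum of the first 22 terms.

Over k = 1..22: Σk = 253.
Total = (-1)·253 + (2)·22 = -209.

-209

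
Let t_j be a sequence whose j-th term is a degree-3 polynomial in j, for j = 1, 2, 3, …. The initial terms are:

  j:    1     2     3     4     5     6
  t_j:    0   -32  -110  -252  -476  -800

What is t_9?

1st diffs: -32, -78, -142, -224, -324.
2nd diffs: -46, -64, -82, -100.
3rd diffs: -18, -18, -18 (constant).
So t_j = -3j^3 - 5j^2 + 4j + 4.
Evaluating at j = 9 gives t_9 = -2552.

-2552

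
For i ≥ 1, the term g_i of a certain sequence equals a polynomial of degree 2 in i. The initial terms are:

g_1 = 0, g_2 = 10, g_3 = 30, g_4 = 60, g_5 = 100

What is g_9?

360

1st diffs: 10, 20, 30, 40.
2nd diffs: 10, 10, 10 (constant).
So g_i = 5i^2 - 5i.
Evaluating at i = 9 gives g_9 = 360.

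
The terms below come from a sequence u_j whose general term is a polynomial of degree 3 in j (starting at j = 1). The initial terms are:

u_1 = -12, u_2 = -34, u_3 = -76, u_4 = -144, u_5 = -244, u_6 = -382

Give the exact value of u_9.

1st diffs: -22, -42, -68, -100, -138.
2nd diffs: -20, -26, -32, -38.
3rd diffs: -6, -6, -6 (constant).
Newton forward-difference form: u_j = -12 + (-22)·C(j-1,1) + (-20)·C(j-1,2) + (-6)·C(j-1,3).
At j = 9: j-1 = 8, so u_9 = -12 - 176 - 560 - 336 = -1084.

-1084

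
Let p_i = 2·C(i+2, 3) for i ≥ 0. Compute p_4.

40

C(6, 3) = 20, so p_4 = 40.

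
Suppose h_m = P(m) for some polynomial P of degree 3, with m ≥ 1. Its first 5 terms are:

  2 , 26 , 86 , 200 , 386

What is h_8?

1556

1st diffs: 24, 60, 114, 186.
2nd diffs: 36, 54, 72.
3rd diffs: 18, 18 (constant).
Newton forward-difference form: h_m = 2 + 24·C(m-1,1) + 36·C(m-1,2) + 18·C(m-1,3).
At m = 8: m-1 = 7, so h_8 = 2 + 168 + 756 + 630 = 1556.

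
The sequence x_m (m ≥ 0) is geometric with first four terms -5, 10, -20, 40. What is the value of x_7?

Common ratio r = -2.
x_m = (-5)·(-2)^(m-0).
x_7 = (-5)·(-2)^7 = 640.

640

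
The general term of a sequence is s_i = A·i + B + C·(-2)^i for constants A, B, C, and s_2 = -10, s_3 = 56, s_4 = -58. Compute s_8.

-1234

Write the equations: 2A + B + 4C = -10; 3A + B - 8C = 56; 4A + B + 16C = -58.
Subtracting the first from the second: A - 12C = 66.
Subtracting the second from the third: A + 24C = -114.
Solving: C = -5, A = 6, then B = -2.
Therefore s_8 = 48 + (-2) + (-5)·256 = -1234.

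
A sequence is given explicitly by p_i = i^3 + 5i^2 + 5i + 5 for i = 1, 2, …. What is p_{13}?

3112

p_{13} = 1·13^3 + 5·13^2 + 5·13 + 5 = 3112.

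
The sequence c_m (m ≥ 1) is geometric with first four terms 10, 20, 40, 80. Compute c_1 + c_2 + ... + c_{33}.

85899345910

Common ratio r = 2.
c_m = 10·2^(m-1).
S = 10·(2^33 - 1)/(2 - 1) = 10·(8589934592 - 1)/(1) = 85899345910.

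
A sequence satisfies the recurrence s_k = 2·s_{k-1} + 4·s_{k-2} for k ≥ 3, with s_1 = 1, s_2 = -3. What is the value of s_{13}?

-520192

Compute successive terms:
s_3 = -2  s_4 = -16  s_5 = -40  …  s_{10} = -15360  s_{11} = -49664  s_{12} = -160768  s_{13} = -520192.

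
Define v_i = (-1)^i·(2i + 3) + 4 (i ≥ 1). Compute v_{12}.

(-1)^12 = 1; 2i + 3 at i=12 is 27; so v_{12} = 31.

31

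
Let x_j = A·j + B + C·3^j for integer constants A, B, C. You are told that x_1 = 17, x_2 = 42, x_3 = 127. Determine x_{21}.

52301765917

Write the equations: A + B + 3C = 17; 2A + B + 9C = 42; 3A + B + 27C = 127.
Subtracting the first from the second: A + 6C = 25.
Subtracting the second from the third: A + 18C = 85.
Solving: C = 5, A = -5, then B = 7.
Hence x_{21} = -5·21 + 7 + 5·10460353203 = 52301765917.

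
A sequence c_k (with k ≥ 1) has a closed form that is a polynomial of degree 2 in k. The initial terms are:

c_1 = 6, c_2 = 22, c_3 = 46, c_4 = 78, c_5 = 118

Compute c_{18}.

1366

1st diffs: 16, 24, 32, 40.
2nd diffs: 8, 8, 8 (constant).
Newton forward-difference form: c_k = 6 + 16·C(k-1,1) + 8·C(k-1,2).
At k = 18: k-1 = 17, so c_{18} = 6 + 272 + 1088 = 1366.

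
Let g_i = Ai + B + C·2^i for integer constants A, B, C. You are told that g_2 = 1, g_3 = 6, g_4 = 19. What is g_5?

48

Plug in i = 2, 3, 4: 2A + B + 4C = 1; 3A + B + 8C = 6; 4A + B + 16C = 19.
Subtracting the first from the second: A + 4C = 5.
Subtracting the second from the third: A + 8C = 13.
Solving: C = 2, A = -3, then B = -1.
Hence g_5 = -3·5 + (-1) + 2·32 = 48.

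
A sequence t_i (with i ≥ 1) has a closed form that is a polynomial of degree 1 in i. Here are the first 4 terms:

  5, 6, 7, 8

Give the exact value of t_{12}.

16

1st diffs: 1, 1, 1 (constant).
So t_i = i + 4.
Evaluating at i = 12 gives t_{12} = 16.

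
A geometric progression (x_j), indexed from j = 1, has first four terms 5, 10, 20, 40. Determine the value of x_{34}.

42949672960

Common ratio r = 2.
x_j = 5·2^(j-1).
x_{34} = 5·2^33 = 42949672960.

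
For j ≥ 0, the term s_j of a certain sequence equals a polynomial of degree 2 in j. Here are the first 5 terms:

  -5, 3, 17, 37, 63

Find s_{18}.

1st diffs: 8, 14, 20, 26.
2nd diffs: 6, 6, 6 (constant).
Newton forward-difference form: s_j = -5 + 8·C(j,1) + 6·C(j,2).
At j = 18: j = 18, so s_{18} = -5 + 144 + 918 = 1057.

1057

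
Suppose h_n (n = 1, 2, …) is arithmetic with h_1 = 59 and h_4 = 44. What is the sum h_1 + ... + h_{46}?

Common difference d = (44 - 59) / (4 - 1) = -5.
h_n = 59 + (n - 1)·(-5).
h_{46} = -166; S = 46·(59 + (-166))/2 = -2461.

-2461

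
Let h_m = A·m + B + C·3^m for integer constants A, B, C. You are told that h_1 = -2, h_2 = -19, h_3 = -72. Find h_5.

-718

Write the equations: A + B + 3C = -2; 2A + B + 9C = -19; 3A + B + 27C = -72.
Subtracting the first from the second: A + 6C = -17.
Subtracting the second from the third: A + 18C = -53.
Solving: C = -3, A = 1, then B = 6.
Therefore h_5 = 5 + 6 + (-3)·243 = -718.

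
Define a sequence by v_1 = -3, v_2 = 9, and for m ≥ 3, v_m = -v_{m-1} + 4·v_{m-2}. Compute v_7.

Iterate the recurrence:
v_3 = -21  v_4 = 57  v_5 = -141  v_6 = 369  v_7 = -933.

-933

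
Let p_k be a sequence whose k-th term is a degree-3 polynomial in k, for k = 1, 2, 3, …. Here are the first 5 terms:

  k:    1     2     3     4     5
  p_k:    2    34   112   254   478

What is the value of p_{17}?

16114

1st diffs: 32, 78, 142, 224.
2nd diffs: 46, 64, 82.
3rd diffs: 18, 18 (constant).
Newton forward-difference form: p_k = 2 + 32·C(k-1,1) + 46·C(k-1,2) + 18·C(k-1,3).
At k = 17: k-1 = 16, so p_{17} = 2 + 512 + 5520 + 10080 = 16114.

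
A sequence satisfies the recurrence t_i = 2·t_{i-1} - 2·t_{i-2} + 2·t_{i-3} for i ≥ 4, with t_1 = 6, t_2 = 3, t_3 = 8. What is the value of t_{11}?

Iterate the recurrence:
t_4 = 22, t_5 = 34, t_6 = 40, t_7 = 56, t_8 = 100, t_9 = 168, t_{10} = 248, t_{11} = 360.

360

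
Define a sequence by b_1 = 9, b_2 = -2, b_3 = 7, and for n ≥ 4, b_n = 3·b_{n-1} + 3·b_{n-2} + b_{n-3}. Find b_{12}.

Iterate the recurrence:
b_4 = 24; b_5 = 91; b_6 = 352; b_7 = 1353; b_8 = 5206; b_9 = 20029; b_{10} = 77058; b_{11} = 296467; b_{12} = 1140604.

1140604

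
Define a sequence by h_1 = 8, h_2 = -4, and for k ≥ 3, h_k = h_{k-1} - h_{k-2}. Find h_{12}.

12

h_3 = -12; h_4 = -8; h_5 = 4; h_6 = 12; h_7 = 8; h_8 = -4; h_9 = -12; h_{10} = -8; h_{11} = 4; h_{12} = 12.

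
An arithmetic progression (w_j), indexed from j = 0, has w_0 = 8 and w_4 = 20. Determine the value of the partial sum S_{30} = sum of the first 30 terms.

1545

Common difference d = (20 - 8) / (4 - 0) = 3.
w_j = 8 + (j - 0)·3.
w_{29} = 95; S = 30·(8 + 95)/2 = 1545.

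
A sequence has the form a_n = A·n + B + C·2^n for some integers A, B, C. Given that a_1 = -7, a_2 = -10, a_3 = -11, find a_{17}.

The three given values yield: A + B + 2C = -7; 2A + B + 4C = -10; 3A + B + 8C = -11.
Subtracting the first from the second: A + 2C = -3.
Subtracting the second from the third: A + 4C = -1.
Solving: C = 1, A = -5, then B = -4.
Hence a_{17} = -5·17 + (-4) + 1·131072 = 130983.

130983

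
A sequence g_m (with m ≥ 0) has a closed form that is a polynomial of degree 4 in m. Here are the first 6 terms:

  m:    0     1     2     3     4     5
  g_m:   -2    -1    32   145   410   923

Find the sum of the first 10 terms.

19993

1st diffs: 1, 33, 113, 265, 513.
2nd diffs: 32, 80, 152, 248.
3rd diffs: 48, 72, 96.
4th diffs: 24, 24 (constant).
So g_m = m^4 + 2m^3 + 3m^2 - 5m - 2.
Continuing: 1804, 3197, 5270, 8215.
Summing m = 0..9 (10 terms) gives 19993.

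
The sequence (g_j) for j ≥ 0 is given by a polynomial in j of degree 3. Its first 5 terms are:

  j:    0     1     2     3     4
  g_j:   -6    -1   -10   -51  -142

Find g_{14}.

1st diffs: 5, -9, -41, -91.
2nd diffs: -14, -32, -50.
3rd diffs: -18, -18 (constant).
Newton forward-difference form: g_j = -6 + 5·C(j,1) + (-14)·C(j,2) + (-18)·C(j,3).
At j = 14: j = 14, so g_{14} = -6 + 70 - 1274 - 6552 = -7762.

-7762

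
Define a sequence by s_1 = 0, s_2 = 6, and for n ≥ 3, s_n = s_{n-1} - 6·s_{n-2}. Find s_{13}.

Applying the relation repeatedly:
s_3 = 6  s_4 = -30  s_5 = -66  …  s_{10} = -2190  s_{11} = 17214  s_{12} = 30354  s_{13} = -72930.

-72930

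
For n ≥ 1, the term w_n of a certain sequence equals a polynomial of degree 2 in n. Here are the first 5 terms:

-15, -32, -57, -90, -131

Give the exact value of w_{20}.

1st diffs: -17, -25, -33, -41.
2nd diffs: -8, -8, -8 (constant).
So w_n = -4n^2 - 5n - 6.
Evaluating at n = 20 gives w_{20} = -1706.

-1706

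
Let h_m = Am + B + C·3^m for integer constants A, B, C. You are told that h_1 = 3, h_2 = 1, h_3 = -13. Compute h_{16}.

Write the equations: A + B + 3C = 3; 2A + B + 9C = 1; 3A + B + 27C = -13.
Subtracting the first from the second: A + 6C = -2.
Subtracting the second from the third: A + 18C = -14.
Solving: C = -1, A = 4, then B = 2.
Therefore h_{16} = 64 + 2 + (-1)·43046721 = -43046655.

-43046655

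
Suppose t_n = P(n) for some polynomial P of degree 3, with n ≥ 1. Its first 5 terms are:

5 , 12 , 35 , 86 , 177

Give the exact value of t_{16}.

1st diffs: 7, 23, 51, 91.
2nd diffs: 16, 28, 40.
3rd diffs: 12, 12 (constant).
Newton forward-difference form: t_n = 5 + 7·C(n-1,1) + 16·C(n-1,2) + 12·C(n-1,3).
At n = 16: n-1 = 15, so t_{16} = 5 + 105 + 1680 + 5460 = 7250.

7250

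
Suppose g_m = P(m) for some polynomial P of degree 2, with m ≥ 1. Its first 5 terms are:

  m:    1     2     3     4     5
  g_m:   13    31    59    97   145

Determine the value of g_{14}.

1027

1st diffs: 18, 28, 38, 48.
2nd diffs: 10, 10, 10 (constant).
Newton forward-difference form: g_m = 13 + 18·C(m-1,1) + 10·C(m-1,2).
At m = 14: m-1 = 13, so g_{14} = 13 + 234 + 780 = 1027.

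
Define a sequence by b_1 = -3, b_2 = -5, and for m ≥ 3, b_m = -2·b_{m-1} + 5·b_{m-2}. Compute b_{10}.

Applying the relation repeatedly:
b_3 = -5  b_4 = -15  b_5 = 5  b_6 = -85  b_7 = 195  b_8 = -815  b_9 = 2605  b_{10} = -9285.

-9285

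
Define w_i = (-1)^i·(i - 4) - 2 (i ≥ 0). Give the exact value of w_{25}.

(-1)^25 = -1; i - 4 at i=25 is 21; so w_{25} = -23.

-23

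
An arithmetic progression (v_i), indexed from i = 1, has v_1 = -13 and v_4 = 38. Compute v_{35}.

Common difference d = (38 - (-13)) / (4 - 1) = 17.
v_i = -13 + (i - 1)·17.
v_{35} = -13 + 34·17 = 565.

565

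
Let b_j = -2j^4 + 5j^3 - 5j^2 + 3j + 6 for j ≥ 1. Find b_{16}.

-111818

b_{16} = -2·16^4 + 5·16^3 - 5·16^2 + 3·16 + 6 = -111818.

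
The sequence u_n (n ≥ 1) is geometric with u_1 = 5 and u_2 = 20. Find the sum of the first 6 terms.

6825

Common ratio r = 4.
u_n = 5·4^(n-1).
S = 5·(4^6 - 1)/(4 - 1) = 5·(4096 - 1)/(3) = 6825.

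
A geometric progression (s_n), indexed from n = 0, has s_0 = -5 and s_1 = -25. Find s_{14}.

-30517578125

Common ratio r = 5.
s_n = (-5)·5^(n-0).
s_{14} = (-5)·5^14 = -30517578125.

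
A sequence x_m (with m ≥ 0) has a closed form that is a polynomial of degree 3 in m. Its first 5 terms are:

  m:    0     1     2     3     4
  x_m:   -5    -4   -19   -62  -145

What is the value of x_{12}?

1st diffs: 1, -15, -43, -83.
2nd diffs: -16, -28, -40.
3rd diffs: -12, -12 (constant).
So x_m = -2m^3 - 2m^2 + 5m - 5.
Evaluating at m = 12 gives x_{12} = -3689.

-3689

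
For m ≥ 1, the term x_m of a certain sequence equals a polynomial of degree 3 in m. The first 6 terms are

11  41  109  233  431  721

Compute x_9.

1st diffs: 30, 68, 124, 198, 290.
2nd diffs: 38, 56, 74, 92.
3rd diffs: 18, 18, 18 (constant).
Newton forward-difference form: x_m = 11 + 30·C(m-1,1) + 38·C(m-1,2) + 18·C(m-1,3).
At m = 9: m-1 = 8, so x_9 = 11 + 240 + 1064 + 1008 = 2323.

2323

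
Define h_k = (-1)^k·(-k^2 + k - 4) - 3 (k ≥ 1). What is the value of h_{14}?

-189

(-1)^14 = 1; -k^2 + k - 4 at k=14 is -186; so h_{14} = -189.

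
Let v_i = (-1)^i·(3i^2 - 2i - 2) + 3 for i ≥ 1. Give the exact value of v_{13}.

-476

(-1)^13 = -1; 3i^2 - 2i - 2 at i=13 is 479; so v_{13} = -476.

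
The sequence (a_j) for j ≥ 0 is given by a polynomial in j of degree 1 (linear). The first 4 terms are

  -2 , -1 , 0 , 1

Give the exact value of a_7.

5

1st diffs: 1, 1, 1 (constant).
So a_j = j - 2.
Evaluating at j = 7 gives a_7 = 5.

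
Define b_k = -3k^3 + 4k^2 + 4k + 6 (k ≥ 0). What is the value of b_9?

b_9 = -3·9^3 + 4·9^2 + 4·9 + 6 = -1821.

-1821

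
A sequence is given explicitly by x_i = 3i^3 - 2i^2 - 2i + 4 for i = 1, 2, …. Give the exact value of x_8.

1396

x_8 = 3·8^3 - 2·8^2 - 2·8 + 4 = 1396.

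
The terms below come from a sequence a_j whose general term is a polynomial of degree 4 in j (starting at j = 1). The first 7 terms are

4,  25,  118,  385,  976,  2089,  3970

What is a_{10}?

17401

1st diffs: 21, 93, 267, 591, 1113, 1881.
2nd diffs: 72, 174, 324, 522, 768.
3rd diffs: 102, 150, 198, 246.
4th diffs: 48, 48, 48 (constant).
Newton forward-difference form: a_j = 4 + 21·C(j-1,1) + 72·C(j-1,2) + 102·C(j-1,3) + 48·C(j-1,4).
At j = 10: j-1 = 9, so a_{10} = 4 + 189 + 2592 + 8568 + 6048 = 17401.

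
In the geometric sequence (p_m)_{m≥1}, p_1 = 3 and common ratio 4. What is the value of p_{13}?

50331648

p_m = 3·4^(m-1).
p_{13} = 3·4^12 = 50331648.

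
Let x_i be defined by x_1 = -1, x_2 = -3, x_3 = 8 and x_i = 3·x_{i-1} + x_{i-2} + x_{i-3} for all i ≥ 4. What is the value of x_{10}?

x_4 = 20  x_5 = 65  x_6 = 223  x_7 = 754  x_8 = 2550  x_9 = 8627  x_{10} = 29185.

29185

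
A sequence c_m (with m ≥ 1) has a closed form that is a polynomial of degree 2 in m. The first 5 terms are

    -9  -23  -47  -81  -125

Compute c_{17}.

-1433

1st diffs: -14, -24, -34, -44.
2nd diffs: -10, -10, -10 (constant).
So c_m = -5m^2 + m - 5.
Evaluating at m = 17 gives c_{17} = -1433.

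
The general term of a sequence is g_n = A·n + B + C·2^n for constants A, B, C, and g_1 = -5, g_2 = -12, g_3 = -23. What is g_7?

Write the equations: A + B + 2C = -5; 2A + B + 4C = -12; 3A + B + 8C = -23.
Subtracting the first from the second: A + 2C = -7.
Subtracting the second from the third: A + 4C = -11.
Solving: C = -2, A = -3, then B = 2.
Therefore g_7 = -21 + 2 + (-2)·128 = -275.

-275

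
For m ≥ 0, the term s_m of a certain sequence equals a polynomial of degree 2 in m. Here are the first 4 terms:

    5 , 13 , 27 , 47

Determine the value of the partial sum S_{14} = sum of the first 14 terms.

2982

1st diffs: 8, 14, 20.
2nd diffs: 6, 6 (constant).
Newton forward-difference form: s_m = 5 + 8·C(m,1) + 6·C(m,2).
Continuing: …, 73, 105, 143, 187, …, s_{13} = 577.
Summing m = 0..13 (14 terms) gives 2982.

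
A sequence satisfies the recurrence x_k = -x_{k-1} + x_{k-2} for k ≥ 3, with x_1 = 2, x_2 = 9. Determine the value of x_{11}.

-427

Compute successive terms:
x_3 = -7  x_4 = 16  x_5 = -23  x_6 = 39  x_7 = -62  x_8 = 101  x_9 = -163  x_{10} = 264  x_{11} = -427.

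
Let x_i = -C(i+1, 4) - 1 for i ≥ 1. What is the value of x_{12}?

-716

C(13, 4) = 715, so x_{12} = -716.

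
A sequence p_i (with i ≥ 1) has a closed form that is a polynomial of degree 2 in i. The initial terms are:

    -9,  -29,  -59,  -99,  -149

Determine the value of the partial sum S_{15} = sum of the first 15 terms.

-6785

1st diffs: -20, -30, -40, -50.
2nd diffs: -10, -10, -10 (constant).
So p_i = -5i^2 - 5i + 1.
Continuing: …, -209, -279, -359, -449, …, p_{15} = -1199.
Summing i = 1..15 (15 terms) gives -6785.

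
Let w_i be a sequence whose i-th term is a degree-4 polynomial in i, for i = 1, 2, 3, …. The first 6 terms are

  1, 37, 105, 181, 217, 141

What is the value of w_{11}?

-6119

1st diffs: 36, 68, 76, 36, -76.
2nd diffs: 32, 8, -40, -112.
3rd diffs: -24, -48, -72.
4th diffs: -24, -24 (constant).
Newton forward-difference form: w_i = 1 + 36·C(i-1,1) + 32·C(i-1,2) + (-24)·C(i-1,3) + (-24)·C(i-1,4).
At i = 11: i-1 = 10, so w_{11} = 1 + 360 + 1440 - 2880 - 5040 = -6119.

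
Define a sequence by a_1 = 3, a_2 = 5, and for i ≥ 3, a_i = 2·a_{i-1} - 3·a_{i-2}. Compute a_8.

Applying the relation repeatedly:
a_3 = 1;  a_4 = -13;  a_5 = -29;  a_6 = -19;  a_7 = 49;  a_8 = 155.

155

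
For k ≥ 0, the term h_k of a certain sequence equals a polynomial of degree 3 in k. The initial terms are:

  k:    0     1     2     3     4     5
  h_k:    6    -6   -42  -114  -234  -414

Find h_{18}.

-13674

1st diffs: -12, -36, -72, -120, -180.
2nd diffs: -24, -36, -48, -60.
3rd diffs: -12, -12, -12 (constant).
Newton forward-difference form: h_k = 6 + (-12)·C(k,1) + (-24)·C(k,2) + (-12)·C(k,3).
At k = 18: k = 18, so h_{18} = 6 - 216 - 3672 - 9792 = -13674.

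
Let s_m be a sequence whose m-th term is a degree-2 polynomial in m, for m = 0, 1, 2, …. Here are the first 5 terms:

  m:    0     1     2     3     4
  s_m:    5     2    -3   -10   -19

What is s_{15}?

-250

1st diffs: -3, -5, -7, -9.
2nd diffs: -2, -2, -2 (constant).
Newton forward-difference form: s_m = 5 + (-3)·C(m,1) + (-2)·C(m,2).
At m = 15: m = 15, so s_{15} = 5 - 45 - 210 = -250.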